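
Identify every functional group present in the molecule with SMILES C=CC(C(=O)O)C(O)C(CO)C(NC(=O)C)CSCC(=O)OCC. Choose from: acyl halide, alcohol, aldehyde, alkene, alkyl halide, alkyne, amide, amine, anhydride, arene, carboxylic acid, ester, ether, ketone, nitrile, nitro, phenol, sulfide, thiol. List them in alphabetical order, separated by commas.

alcohol, alkene, amide, carboxylic acid, ester, sulfide

Reading the structure from left to right:
  CH2=CH: C=C double bond → alkene.
  CH(COOH): pendant –COOH: carbonyl C bonded to C and –OH → carboxylic acid.
  CH(OH): –OH on an sp³ carbon → alcohol (secondary).
  CH(CH2OH): pendant –CH2OH on an sp³ backbone C → alcohol.
  CH(NHCOCH3): pendant –NHC(=O)CH3: N bonded to a carbonyl → amide (not amine).
  CH2SCH2: C–S–C linkage → sulfide (thioether).
  COOCH2CH3: –C(=O)OCH2CH3: carbonyl C bonded to C and to –OEt → ester.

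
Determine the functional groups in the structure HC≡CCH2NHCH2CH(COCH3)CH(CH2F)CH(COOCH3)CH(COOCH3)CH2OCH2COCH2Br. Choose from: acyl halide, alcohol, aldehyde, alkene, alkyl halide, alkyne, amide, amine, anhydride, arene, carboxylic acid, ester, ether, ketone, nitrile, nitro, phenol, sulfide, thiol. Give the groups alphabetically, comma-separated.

alkyl halide, alkyne, amine, ester, ether, ketone

C≡C triple bond → alkyne.
C–N–C with sp³ carbons and no adjacent C=O → amine (secondary).
pendant –COCH3: carbonyl C bonded to two carbons → ketone.
pendant –CH2X: halogen on sp³ carbon → alkyl halide.
pendant –COOCH3: carbonyl C bonded to C and –OCH3 → ester.
pendant –COOCH3: carbonyl C bonded to C and –OCH3 → ester.
C–O–C with sp³ carbons on both sides and no adjacent C=O → ether.
–C(=O)– with carbon on both sides → ketone.
halogen on an sp³ carbon → alkyl halide.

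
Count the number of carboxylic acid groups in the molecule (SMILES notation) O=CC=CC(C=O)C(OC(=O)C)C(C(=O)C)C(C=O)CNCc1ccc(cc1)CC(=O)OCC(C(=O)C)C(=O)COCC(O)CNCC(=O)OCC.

0

Taking each segment in turn:
  OHC: terminal –CHO: carbonyl C bonded to H and C → aldehyde.
  CH=CH: C=C double bond → alkene.
  CH(CHO): pendant –CHO: carbonyl C bonded to C and H → aldehyde.
  CH(OCOCH3): pendant –OC(=O)CH3: an acyloxy group → ester.
  CH(COCH3): pendant –COCH3: carbonyl C bonded to two carbons → ketone.
  CH(CHO): pendant –CHO: carbonyl C bonded to C and H → aldehyde.
  CH2NHCH2: C–N–C with sp³ carbons and no adjacent C=O → amine (secondary).
  C6H4: para-disubstituted benzene ring → arene.
  CH2COOCH2: –C(=O)–O–C with C on the carbonyl side → ester.
  CH(COCH3): pendant –COCH3: carbonyl C bonded to two carbons → ketone.
  CO: –C(=O)– with carbon on both sides → ketone.
  CH2OCH2: C–O–C with sp³ carbons on both sides and no adjacent C=O → ether.
  CH(OH): –OH on an sp³ carbon → alcohol (secondary).
  CH2NHCH2: C–N–C with sp³ carbons and no adjacent C=O → amine (secondary).
  COOCH2CH3: –C(=O)OCH2CH3: carbonyl C bonded to C and to –OEt → ester.
No segment is a carboxylic acid: OHC is aldehyde, not carboxylic acid; CH(CHO) is aldehyde, not carboxylic acid; CH(OCOCH3) is ester, not carboxylic acid. → 0.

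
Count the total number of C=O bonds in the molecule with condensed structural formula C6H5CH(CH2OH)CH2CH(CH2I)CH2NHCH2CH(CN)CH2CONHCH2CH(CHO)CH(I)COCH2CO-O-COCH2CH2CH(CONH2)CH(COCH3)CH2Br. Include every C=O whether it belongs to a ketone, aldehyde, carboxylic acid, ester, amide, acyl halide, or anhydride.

7

CH2CONHCH2: amide, 1 C=O (running total 1).
CH(CHO): aldehyde, 1 C=O (running total 2).
CO: ketone, 1 C=O (running total 3).
CH2CO-O-COCH2: anhydride, 2 C=O (running total 5).
CH(CONH2): amide, 1 C=O (running total 6).
CH(COCH3): ketone, 1 C=O (running total 7).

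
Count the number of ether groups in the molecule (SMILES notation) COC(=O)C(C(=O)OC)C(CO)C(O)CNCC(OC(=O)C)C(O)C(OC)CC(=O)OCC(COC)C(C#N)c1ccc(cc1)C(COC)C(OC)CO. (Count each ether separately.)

Reading the structure from left to right:
  CH3OOC: CH3O–C(=O)–: carbonyl C bonded to C and to –OCH3 → ester (not ketone + ether).
  CH(COOCH3): pendant –COOCH3: carbonyl C bonded to C and –OCH3 → ester.
  CH(CH2OH): pendant –CH2OH on an sp³ backbone C → alcohol.
  CH(OH): –OH on an sp³ carbon → alcohol (secondary).
  CH2NHCH2: C–N–C with sp³ carbons and no adjacent C=O → amine (secondary).
  CH(OCOCH3): pendant –OC(=O)CH3: an acyloxy group → ester.
  CH(OH): –OH on an sp³ carbon → alcohol (secondary).
  CH(OCH3): pendant –OCH3: C–O–C with sp³ C, no adjacent C=O → ether.
  CH2COOCH2: –C(=O)–O–C with C on the carbonyl side → ester.
  CH(CH2OCH3): pendant –CH2OCH3: C–O–C linkage → ether.
  CH(CN): pendant –C≡N: nitrile.
  C6H4: para-disubstituted benzene ring → arene.
  CH(CH2OCH3): pendant –CH2OCH3: C–O–C linkage → ether.
  CH(OCH3): pendant –OCH3: C–O–C with sp³ C, no adjacent C=O → ether.
  CH2OH: –OH on an sp³ carbon → alcohol.
Ether appears at: CH(OCH3), CH(CH2OCH3), CH(CH2OCH3), CH(OCH3) → 4.

4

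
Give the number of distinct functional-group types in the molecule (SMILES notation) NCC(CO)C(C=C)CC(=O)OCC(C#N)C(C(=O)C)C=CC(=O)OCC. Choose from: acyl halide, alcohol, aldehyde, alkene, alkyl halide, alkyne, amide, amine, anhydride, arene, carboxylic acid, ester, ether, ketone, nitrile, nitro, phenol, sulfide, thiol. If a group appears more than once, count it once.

–NH2 on an sp³ carbon with no adjacent C=O → amine.
pendant –CH2OH on an sp³ backbone C → alcohol.
pendant –CH=CH2: C=C double bond → alkene.
–C(=O)–O–C with C on the carbonyl side → ester.
pendant –C≡N: nitrile.
pendant –COCH3: carbonyl C bonded to two carbons → ketone.
C=C double bond → alkene.
–C(=O)OCH2CH3: carbonyl C bonded to C and to –OEt → ester.
Distinct types present: alcohol, alkene, amine, ester, ketone, nitrile.

6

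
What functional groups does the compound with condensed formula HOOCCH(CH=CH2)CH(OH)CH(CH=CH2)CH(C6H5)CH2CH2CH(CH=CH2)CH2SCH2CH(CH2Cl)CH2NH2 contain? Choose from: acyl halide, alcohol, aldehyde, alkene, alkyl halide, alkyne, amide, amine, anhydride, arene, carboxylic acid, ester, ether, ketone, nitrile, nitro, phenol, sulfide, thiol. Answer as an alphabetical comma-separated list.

alcohol, alkene, alkyl halide, amine, arene, carboxylic acid, sulfide

Taking each segment in turn:
  HOOC: –COOH: carbonyl C bonded to –OH and C → carboxylic acid (the –OH is not a separate alcohol).
  CH(CH=CH2): pendant –CH=CH2: C=C double bond → alkene.
  CH(OH): –OH on an sp³ carbon → alcohol (secondary).
  CH(CH=CH2): pendant –CH=CH2: C=C double bond → alkene.
  CH(C6H5): pendant –C6H5: benzene ring → arene.
  CH(CH=CH2): pendant –CH=CH2: C=C double bond → alkene.
  CH2SCH2: C–S–C linkage → sulfide (thioether).
  CH(CH2Cl): pendant –CH2X: halogen on sp³ carbon → alkyl halide.
  CH2NH2: –NH2 on an sp³ carbon with no adjacent C=O → amine.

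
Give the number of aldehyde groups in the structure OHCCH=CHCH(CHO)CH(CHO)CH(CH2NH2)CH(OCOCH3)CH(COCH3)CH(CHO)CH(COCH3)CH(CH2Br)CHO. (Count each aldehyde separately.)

Reading the structure from left to right:
  OHC: terminal –CHO: carbonyl C bonded to H and C → aldehyde.
  CH=CH: C=C double bond → alkene.
  CH(CHO): pendant –CHO: carbonyl C bonded to C and H → aldehyde.
  CH(CHO): pendant –CHO: carbonyl C bonded to C and H → aldehyde.
  CH(CH2NH2): pendant –CH2NH2: N on sp³ C, no adjacent C=O → amine.
  CH(OCOCH3): pendant –OC(=O)CH3: an acyloxy group → ester.
  CH(COCH3): pendant –COCH3: carbonyl C bonded to two carbons → ketone.
  CH(CHO): pendant –CHO: carbonyl C bonded to C and H → aldehyde.
  CH(COCH3): pendant –COCH3: carbonyl C bonded to two carbons → ketone.
  CH(CH2Br): pendant –CH2X: halogen on sp³ carbon → alkyl halide.
  CHO: terminal –CHO: carbonyl C bonded to H and C → aldehyde.
Aldehyde appears at: OHC, CH(CHO), CH(CHO), CH(CHO), CHO → 5.

5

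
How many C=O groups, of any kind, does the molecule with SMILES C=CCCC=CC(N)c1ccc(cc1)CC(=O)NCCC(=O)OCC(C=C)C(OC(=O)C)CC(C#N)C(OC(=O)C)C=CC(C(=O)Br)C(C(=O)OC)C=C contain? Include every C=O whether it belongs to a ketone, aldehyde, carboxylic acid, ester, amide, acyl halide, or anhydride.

6

CH2CONHCH2: amide, 1 C=O (running total 1).
CH2COOCH2: ester, 1 C=O (running total 2).
CH(OCOCH3): ester, 1 C=O (running total 3).
CH(OCOCH3): ester, 1 C=O (running total 4).
CH(COBr): acyl halide, 1 C=O (running total 5).
CH(COOCH3): ester, 1 C=O (running total 6).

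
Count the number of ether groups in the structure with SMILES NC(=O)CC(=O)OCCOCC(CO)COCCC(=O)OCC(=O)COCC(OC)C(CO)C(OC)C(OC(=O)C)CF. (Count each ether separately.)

–C(=O)NH2: carbonyl C bonded to C and to N → amide (the N is not a separate amine).
–C(=O)–O–C with C on the carbonyl side → ester.
C–O–C with sp³ carbons on both sides and no adjacent C=O → ether.
pendant –CH2OH on an sp³ backbone C → alcohol.
C–O–C with sp³ carbons on both sides and no adjacent C=O → ether.
–C(=O)–O–C with C on the carbonyl side → ester.
–C(=O)– with carbon on both sides → ketone.
C–O–C with sp³ carbons on both sides and no adjacent C=O → ether.
pendant –OCH3: C–O–C with sp³ C, no adjacent C=O → ether.
pendant –CH2OH on an sp³ backbone C → alcohol.
pendant –OCH3: C–O–C with sp³ C, no adjacent C=O → ether.
pendant –OC(=O)CH3: an acyloxy group → ester.
halogen on an sp³ carbon → alkyl halide.
Ether appears at: CH2OCH2, CH2OCH2, CH2OCH2, CH(OCH3), CH(OCH3) → 5.

5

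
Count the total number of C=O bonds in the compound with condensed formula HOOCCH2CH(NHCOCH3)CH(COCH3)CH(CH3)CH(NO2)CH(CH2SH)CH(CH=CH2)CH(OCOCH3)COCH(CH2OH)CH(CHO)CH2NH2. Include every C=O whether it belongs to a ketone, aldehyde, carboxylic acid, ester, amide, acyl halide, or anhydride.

6

HOOC: carboxylic acid, 1 C=O (running total 1).
CH(NHCOCH3): amide, 1 C=O (running total 2).
CH(COCH3): ketone, 1 C=O (running total 3).
CH(OCOCH3): ester, 1 C=O (running total 4).
CO: ketone, 1 C=O (running total 5).
CH(CHO): aldehyde, 1 C=O (running total 6).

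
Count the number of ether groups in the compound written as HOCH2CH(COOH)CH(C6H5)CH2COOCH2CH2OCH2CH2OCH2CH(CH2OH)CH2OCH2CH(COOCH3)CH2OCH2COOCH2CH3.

Working along the chain:
  HOCH2: HO– on an sp³ carbon → alcohol.
  CH(COOH): pendant –COOH: carbonyl C bonded to C and –OH → carboxylic acid.
  CH(C6H5): pendant –C6H5: benzene ring → arene.
  CH2COOCH2: –C(=O)–O–C with C on the carbonyl side → ester.
  CH2OCH2: C–O–C with sp³ carbons on both sides and no adjacent C=O → ether.
  CH2OCH2: C–O–C with sp³ carbons on both sides and no adjacent C=O → ether.
  CH(CH2OH): pendant –CH2OH on an sp³ backbone C → alcohol.
  CH2OCH2: C–O–C with sp³ carbons on both sides and no adjacent C=O → ether.
  CH(COOCH3): pendant –COOCH3: carbonyl C bonded to C and –OCH3 → ester.
  CH2OCH2: C–O–C with sp³ carbons on both sides and no adjacent C=O → ether.
  COOCH2CH3: –C(=O)OCH2CH3: carbonyl C bonded to C and to –OEt → ester.
Ether appears at: CH2OCH2, CH2OCH2, CH2OCH2, CH2OCH2 → 4.

4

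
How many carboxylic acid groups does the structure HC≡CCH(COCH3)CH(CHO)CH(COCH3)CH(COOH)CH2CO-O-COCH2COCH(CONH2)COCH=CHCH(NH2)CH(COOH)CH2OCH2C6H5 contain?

C≡C triple bond → alkyne.
pendant –COCH3: carbonyl C bonded to two carbons → ketone.
pendant –CHO: carbonyl C bonded to C and H → aldehyde.
pendant –COCH3: carbonyl C bonded to two carbons → ketone.
pendant –COOH: carbonyl C bonded to C and –OH → carboxylic acid.
two acyl groups sharing one oxygen, –C(=O)–O–C(=O)– → anhydride.
–C(=O)– with carbon on both sides → ketone.
pendant –CONH2: carbonyl C bonded to C and N → amide.
–C(=O)– with carbon on both sides → ketone.
C=C double bond → alkene.
–NH2 on an sp³ carbon with no adjacent C=O → amine.
pendant –COOH: carbonyl C bonded to C and –OH → carboxylic acid.
C–O–C with sp³ carbons on both sides and no adjacent C=O → ether.
–C6H5 phenyl ring → arene.
Carboxylic acid appears at: CH(COOH), CH(COOH) → 2.

2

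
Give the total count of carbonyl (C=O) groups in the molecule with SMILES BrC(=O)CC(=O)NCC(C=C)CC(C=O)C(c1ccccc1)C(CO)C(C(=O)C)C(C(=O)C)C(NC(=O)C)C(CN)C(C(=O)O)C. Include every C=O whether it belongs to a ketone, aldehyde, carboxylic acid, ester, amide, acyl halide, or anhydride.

7

BrCO: acyl halide, 1 C=O (running total 1).
CH2CONHCH2: amide, 1 C=O (running total 2).
CH(CHO): aldehyde, 1 C=O (running total 3).
CH(COCH3): ketone, 1 C=O (running total 4).
CH(COCH3): ketone, 1 C=O (running total 5).
CH(NHCOCH3): amide, 1 C=O (running total 6).
CH(COOH): carboxylic acid, 1 C=O (running total 7).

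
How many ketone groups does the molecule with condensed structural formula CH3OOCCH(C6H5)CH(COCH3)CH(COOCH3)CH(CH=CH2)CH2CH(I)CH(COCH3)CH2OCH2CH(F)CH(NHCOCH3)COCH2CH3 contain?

CH3O–C(=O)–: carbonyl C bonded to C and to –OCH3 → ester (not ketone + ether).
pendant –C6H5: benzene ring → arene.
pendant –COCH3: carbonyl C bonded to two carbons → ketone.
pendant –COOCH3: carbonyl C bonded to C and –OCH3 → ester.
pendant –CH=CH2: C=C double bond → alkene.
halogen on an sp³ carbon → alkyl halide.
pendant –COCH3: carbonyl C bonded to two carbons → ketone.
C–O–C with sp³ carbons on both sides and no adjacent C=O → ether.
halogen on an sp³ carbon → alkyl halide.
pendant –NHC(=O)CH3: N bonded to a carbonyl → amide (not amine).
–C(=O)– with carbon on both sides → ketone.
Ketone appears at: CH(COCH3), CH(COCH3), CO → 3.

3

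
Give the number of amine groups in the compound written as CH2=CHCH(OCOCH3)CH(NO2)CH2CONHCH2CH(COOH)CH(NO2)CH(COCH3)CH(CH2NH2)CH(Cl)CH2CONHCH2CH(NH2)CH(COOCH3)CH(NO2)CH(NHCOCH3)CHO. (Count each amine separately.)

Working along the chain:
  CH2=CH: C=C double bond → alkene.
  CH(OCOCH3): pendant –OC(=O)CH3: an acyloxy group → ester.
  CH(NO2): –NO2 on an sp³ carbon → nitro (the N=O is not a carbonyl).
  CH2CONHCH2: –C(=O)–N– linkage → amide (the N is not an amine).
  CH(COOH): pendant –COOH: carbonyl C bonded to C and –OH → carboxylic acid.
  CH(NO2): –NO2 on an sp³ carbon → nitro (the N=O is not a carbonyl).
  CH(COCH3): pendant –COCH3: carbonyl C bonded to two carbons → ketone.
  CH(CH2NH2): pendant –CH2NH2: N on sp³ C, no adjacent C=O → amine.
  CH(Cl): halogen on an sp³ carbon → alkyl halide.
  CH2CONHCH2: –C(=O)–N– linkage → amide (the N is not an amine).
  CH(NH2): –NH2 on an sp³ carbon with no adjacent C=O → amine.
  CH(COOCH3): pendant –COOCH3: carbonyl C bonded to C and –OCH3 → ester.
  CH(NO2): –NO2 on an sp³ carbon → nitro (the N=O is not a carbonyl).
  CH(NHCOCH3): pendant –NHC(=O)CH3: N bonded to a carbonyl → amide (not amine).
  CHO: terminal –CHO: carbonyl C bonded to H and C → aldehyde.
Amine appears at: CH(CH2NH2), CH(NH2) → 2.

2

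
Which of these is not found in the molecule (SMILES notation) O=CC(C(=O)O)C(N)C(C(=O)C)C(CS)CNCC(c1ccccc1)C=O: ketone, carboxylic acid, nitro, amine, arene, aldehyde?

carboxylic acid: present (CH(COOH) — pendant –COOH: carbonyl C bonded to C and –OH → carboxylic acid).
ketone: present (CH(COCH3) — pendant –COCH3: carbonyl C bonded to two carbons → ketone).
amine: present (CH(NH2) — –NH2 on an sp³ carbon with no adjacent C=O → amine).
arene: present (CH(C6H5) — pendant –C6H5: benzene ring → arene).
aldehyde: present (OHC — terminal –CHO: carbonyl C bonded to H and C → aldehyde).
nitro: no segment matches this pattern.

nitro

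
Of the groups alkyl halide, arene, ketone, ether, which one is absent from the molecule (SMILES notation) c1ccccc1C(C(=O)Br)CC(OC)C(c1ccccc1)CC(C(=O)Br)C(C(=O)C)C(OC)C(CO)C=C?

ketone: present (CH(COCH3) — pendant –COCH3: carbonyl C bonded to two carbons → ketone).
ether: present (CH(OCH3) — pendant –OCH3: C–O–C with sp³ C, no adjacent C=O → ether).
arene: present (C6H5 — C6H5– phenyl ring → arene).
alkyl halide: absent. In CH(COBr), the halogen is on a carbonyl carbon, which makes it an acyl halide, not an alkyl halide.

alkyl halide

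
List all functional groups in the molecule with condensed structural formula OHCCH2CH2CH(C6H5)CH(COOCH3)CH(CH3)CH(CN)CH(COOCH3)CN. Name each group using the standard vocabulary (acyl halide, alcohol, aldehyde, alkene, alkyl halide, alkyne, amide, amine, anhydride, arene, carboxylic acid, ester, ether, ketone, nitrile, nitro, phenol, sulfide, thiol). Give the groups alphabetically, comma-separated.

aldehyde, arene, ester, nitrile

Taking each segment in turn:
  OHC: terminal –CHO: carbonyl C bonded to H and C → aldehyde.
  CH(C6H5): pendant –C6H5: benzene ring → arene.
  CH(COOCH3): pendant –COOCH3: carbonyl C bonded to C and –OCH3 → ester.
  CH(CN): pendant –C≡N: nitrile.
  CH(COOCH3): pendant –COOCH3: carbonyl C bonded to C and –OCH3 → ester.
  CN: –C≡N: carbon triple-bonded to nitrogen → nitrile.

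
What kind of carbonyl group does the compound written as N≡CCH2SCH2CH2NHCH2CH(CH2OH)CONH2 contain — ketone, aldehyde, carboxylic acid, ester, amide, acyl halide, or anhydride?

amide

The carbonyl is in the CONH2 segment: –C(=O)NH2: carbonyl C bonded to C and to N → amide (the N is not a separate amine).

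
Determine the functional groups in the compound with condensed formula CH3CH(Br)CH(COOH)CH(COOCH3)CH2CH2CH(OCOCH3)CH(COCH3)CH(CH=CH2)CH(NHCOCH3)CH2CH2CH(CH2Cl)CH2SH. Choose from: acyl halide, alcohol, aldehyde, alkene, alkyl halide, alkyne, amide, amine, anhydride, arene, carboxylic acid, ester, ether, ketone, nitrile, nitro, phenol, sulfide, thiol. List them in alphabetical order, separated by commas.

alkene, alkyl halide, amide, carboxylic acid, ester, ketone, thiol

Reading the structure from left to right:
  CH(Br): halogen on an sp³ carbon → alkyl halide.
  CH(COOH): pendant –COOH: carbonyl C bonded to C and –OH → carboxylic acid.
  CH(COOCH3): pendant –COOCH3: carbonyl C bonded to C and –OCH3 → ester.
  CH(OCOCH3): pendant –OC(=O)CH3: an acyloxy group → ester.
  CH(COCH3): pendant –COCH3: carbonyl C bonded to two carbons → ketone.
  CH(CH=CH2): pendant –CH=CH2: C=C double bond → alkene.
  CH(NHCOCH3): pendant –NHC(=O)CH3: N bonded to a carbonyl → amide (not amine).
  CH(CH2Cl): pendant –CH2X: halogen on sp³ carbon → alkyl halide.
  CH2SH: –SH on an sp³ carbon → thiol.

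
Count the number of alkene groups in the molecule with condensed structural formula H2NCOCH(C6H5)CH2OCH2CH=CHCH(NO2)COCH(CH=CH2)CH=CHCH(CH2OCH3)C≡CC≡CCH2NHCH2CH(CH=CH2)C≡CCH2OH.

4

–C(=O)NH2: carbonyl C bonded to C and to N → amide (the N is not a separate amine).
pendant –C6H5: benzene ring → arene.
C–O–C with sp³ carbons on both sides and no adjacent C=O → ether.
C=C double bond → alkene.
–NO2 on an sp³ carbon → nitro (the N=O is not a carbonyl).
–C(=O)– with carbon on both sides → ketone.
pendant –CH=CH2: C=C double bond → alkene.
C=C double bond → alkene.
pendant –CH2OCH3: C–O–C linkage → ether.
C≡C triple bond → alkyne.
C≡C triple bond → alkyne.
C–N–C with sp³ carbons and no adjacent C=O → amine (secondary).
pendant –CH=CH2: C=C double bond → alkene.
C≡C triple bond → alkyne.
–OH on an sp³ carbon → alcohol.
Alkene appears at: CH=CH, CH(CH=CH2), CH=CH, CH(CH=CH2) → 4.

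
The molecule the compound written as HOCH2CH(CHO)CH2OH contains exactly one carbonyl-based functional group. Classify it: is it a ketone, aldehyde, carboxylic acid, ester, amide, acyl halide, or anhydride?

The carbonyl is in the CH(CHO) segment: pendant –CHO: carbonyl C bonded to C and H → aldehyde.

aldehyde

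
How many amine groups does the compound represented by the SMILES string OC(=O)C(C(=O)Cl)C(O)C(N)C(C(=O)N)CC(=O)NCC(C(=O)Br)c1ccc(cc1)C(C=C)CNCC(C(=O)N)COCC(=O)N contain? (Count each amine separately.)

2

–COOH: carbonyl C bonded to –OH and C → carboxylic acid (the –OH is not a separate alcohol).
pendant –C(=O)X: carbonyl C bonded to C and halogen → acyl halide.
–OH on an sp³ carbon → alcohol (secondary).
–NH2 on an sp³ carbon with no adjacent C=O → amine.
pendant –CONH2: carbonyl C bonded to C and N → amide.
–C(=O)–N– linkage → amide (the N is not an amine).
pendant –C(=O)X: carbonyl C bonded to C and halogen → acyl halide.
para-disubstituted benzene ring → arene.
pendant –CH=CH2: C=C double bond → alkene.
C–N–C with sp³ carbons and no adjacent C=O → amine (secondary).
pendant –CONH2: carbonyl C bonded to C and N → amide.
C–O–C with sp³ carbons on both sides and no adjacent C=O → ether.
–C(=O)NH2: carbonyl C bonded to C and to N → amide (the N is not a separate amine).
Amine appears at: CH(NH2), CH2NHCH2 → 2.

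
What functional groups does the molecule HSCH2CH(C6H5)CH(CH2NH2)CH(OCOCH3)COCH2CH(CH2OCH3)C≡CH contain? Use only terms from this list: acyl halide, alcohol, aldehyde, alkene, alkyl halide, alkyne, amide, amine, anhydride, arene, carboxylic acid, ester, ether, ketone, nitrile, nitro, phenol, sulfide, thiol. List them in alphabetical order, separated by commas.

alkyne, amine, arene, ester, ether, ketone, thiol

Working along the chain:
  HSCH2: –SH on an sp³ carbon → thiol.
  CH(C6H5): pendant –C6H5: benzene ring → arene.
  CH(CH2NH2): pendant –CH2NH2: N on sp³ C, no adjacent C=O → amine.
  CH(OCOCH3): pendant –OC(=O)CH3: an acyloxy group → ester.
  CO: –C(=O)– with carbon on both sides → ketone.
  CH(CH2OCH3): pendant –CH2OCH3: C–O–C linkage → ether.
  C≡CH: C≡C triple bond → alkyne.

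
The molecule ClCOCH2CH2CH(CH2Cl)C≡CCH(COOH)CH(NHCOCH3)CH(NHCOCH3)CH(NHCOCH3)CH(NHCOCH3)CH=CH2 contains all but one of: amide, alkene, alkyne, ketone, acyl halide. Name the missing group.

ketone

alkene: present (CH=CH2 — C=C double bond → alkene).
acyl halide: present (ClCO — –C(=O)Cl: carbonyl C bonded to C and to a halogen → acyl halide (not alkyl halide)).
alkyne: present (C≡C — C≡C triple bond → alkyne).
amide: present (CH(NHCOCH3) — pendant –NHC(=O)CH3: N bonded to a carbonyl → amide (not amine)).
ketone: absent. In CH(NHCOCH3), the C=O is bonded to nitrogen, which defines an amide, not a ketone. In CH(COOH), the C=O bears an –OH, making it a carboxylic acid rather than a ketone. In ClCO, the C=O is bonded to a halogen, which defines an acyl halide, not a ketone.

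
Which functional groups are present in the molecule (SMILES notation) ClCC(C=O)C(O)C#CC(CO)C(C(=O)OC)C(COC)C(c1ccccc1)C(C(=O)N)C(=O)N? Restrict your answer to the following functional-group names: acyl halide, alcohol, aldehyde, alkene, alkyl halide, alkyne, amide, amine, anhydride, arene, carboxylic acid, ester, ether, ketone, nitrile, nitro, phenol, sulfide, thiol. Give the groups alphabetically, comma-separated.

alcohol, aldehyde, alkyl halide, alkyne, amide, arene, ester, ether

halogen on an sp³ carbon → alkyl halide.
pendant –CHO: carbonyl C bonded to C and H → aldehyde.
–OH on an sp³ carbon → alcohol (secondary).
C≡C triple bond → alkyne.
pendant –CH2OH on an sp³ backbone C → alcohol.
pendant –COOCH3: carbonyl C bonded to C and –OCH3 → ester.
pendant –CH2OCH3: C–O–C linkage → ether.
pendant –C6H5: benzene ring → arene.
pendant –CONH2: carbonyl C bonded to C and N → amide.
–C(=O)NH2: carbonyl C bonded to C and to N → amide (the N is not a separate amine).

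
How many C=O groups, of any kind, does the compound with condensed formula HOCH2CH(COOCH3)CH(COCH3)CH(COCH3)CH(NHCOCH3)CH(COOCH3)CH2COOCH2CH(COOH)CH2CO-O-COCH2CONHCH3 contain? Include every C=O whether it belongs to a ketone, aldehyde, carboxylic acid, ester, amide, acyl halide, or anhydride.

CH(COOCH3): ester, 1 C=O (running total 1).
CH(COCH3): ketone, 1 C=O (running total 2).
CH(COCH3): ketone, 1 C=O (running total 3).
CH(NHCOCH3): amide, 1 C=O (running total 4).
CH(COOCH3): ester, 1 C=O (running total 5).
CH2COOCH2: ester, 1 C=O (running total 6).
CH(COOH): carboxylic acid, 1 C=O (running total 7).
CH2CO-O-COCH2: anhydride, 2 C=O (running total 9).
CONHCH3: amide, 1 C=O (running total 10).

10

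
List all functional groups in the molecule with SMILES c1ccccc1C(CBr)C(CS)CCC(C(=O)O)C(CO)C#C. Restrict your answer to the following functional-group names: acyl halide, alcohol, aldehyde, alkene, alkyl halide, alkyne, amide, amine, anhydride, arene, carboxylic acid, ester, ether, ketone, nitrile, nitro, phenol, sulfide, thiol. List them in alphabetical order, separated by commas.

alcohol, alkyl halide, alkyne, arene, carboxylic acid, thiol

Reading the structure from left to right:
  C6H5: C6H5– phenyl ring → arene.
  CH(CH2Br): pendant –CH2X: halogen on sp³ carbon → alkyl halide.
  CH(CH2SH): pendant –CH2SH → thiol.
  CH(COOH): pendant –COOH: carbonyl C bonded to C and –OH → carboxylic acid.
  CH(CH2OH): pendant –CH2OH on an sp³ backbone C → alcohol.
  C≡CH: C≡C triple bond → alkyne.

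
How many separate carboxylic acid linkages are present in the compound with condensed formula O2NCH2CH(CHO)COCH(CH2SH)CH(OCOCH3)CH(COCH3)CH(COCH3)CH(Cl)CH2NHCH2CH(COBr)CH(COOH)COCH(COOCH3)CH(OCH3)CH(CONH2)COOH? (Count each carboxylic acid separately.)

2

Working along the chain:
  O2NCH2: –NO2 on carbon → nitro group.
  CH(CHO): pendant –CHO: carbonyl C bonded to C and H → aldehyde.
  CO: –C(=O)– with carbon on both sides → ketone.
  CH(CH2SH): pendant –CH2SH → thiol.
  CH(OCOCH3): pendant –OC(=O)CH3: an acyloxy group → ester.
  CH(COCH3): pendant –COCH3: carbonyl C bonded to two carbons → ketone.
  CH(COCH3): pendant –COCH3: carbonyl C bonded to two carbons → ketone.
  CH(Cl): halogen on an sp³ carbon → alkyl halide.
  CH2NHCH2: C–N–C with sp³ carbons and no adjacent C=O → amine (secondary).
  CH(COBr): pendant –C(=O)X: carbonyl C bonded to C and halogen → acyl halide.
  CH(COOH): pendant –COOH: carbonyl C bonded to C and –OH → carboxylic acid.
  CO: –C(=O)– with carbon on both sides → ketone.
  CH(COOCH3): pendant –COOCH3: carbonyl C bonded to C and –OCH3 → ester.
  CH(OCH3): pendant –OCH3: C–O–C with sp³ C, no adjacent C=O → ether.
  CH(CONH2): pendant –CONH2: carbonyl C bonded to C and N → amide.
  COOH: –COOH: carbonyl C bonded to –OH and C → carboxylic acid (the –OH is not a separate alcohol).
Carboxylic acid appears at: CH(COOH), COOH → 2.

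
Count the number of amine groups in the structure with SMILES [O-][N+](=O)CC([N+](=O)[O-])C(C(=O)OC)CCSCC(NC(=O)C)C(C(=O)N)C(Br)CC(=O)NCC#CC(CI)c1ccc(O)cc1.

0

–NO2 on carbon → nitro group.
–NO2 on an sp³ carbon → nitro (the N=O is not a carbonyl).
pendant –COOCH3: carbonyl C bonded to C and –OCH3 → ester.
C–S–C linkage → sulfide (thioether).
pendant –NHC(=O)CH3: N bonded to a carbonyl → amide (not amine).
pendant –CONH2: carbonyl C bonded to C and N → amide.
halogen on an sp³ carbon → alkyl halide.
–C(=O)–N– linkage → amide (the N is not an amine).
C≡C triple bond → alkyne.
pendant –CH2X: halogen on sp³ carbon → alkyl halide.
–OH attached directly to an aromatic ring → phenol (not alcohol); the ring itself is an arene.
No segment is a amine: O2NCH2 is nitro, not amine; CH(NO2) is nitro, not amine; CH(NHCOCH3) is amide, not amine. → 0.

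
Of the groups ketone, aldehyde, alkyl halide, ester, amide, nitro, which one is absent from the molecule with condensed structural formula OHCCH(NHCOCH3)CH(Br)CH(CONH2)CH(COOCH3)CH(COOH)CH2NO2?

ketone

nitro: present (CH2NO2 — –NO2 on carbon → nitro group).
aldehyde: present (OHC — terminal –CHO: carbonyl C bonded to H and C → aldehyde).
alkyl halide: present (CH(Br) — halogen on an sp³ carbon → alkyl halide).
amide: present (CH(NHCOCH3) — pendant –NHC(=O)CH3: N bonded to a carbonyl → amide (not amine)).
ester: present (CH(COOCH3) — pendant –COOCH3: carbonyl C bonded to C and –OCH3 → ester).
ketone: absent. In CH(COOCH3), the C=O is bonded to an –O–C group, which defines an ester, not a ketone. In each of CH(NHCOCH3) and CH(CONH2), the C=O is bonded to nitrogen, which defines an amide, not a ketone. In CH(COOH), the C=O bears an –OH, making it a carboxylic acid rather than a ketone. In OHC, the carbonyl carbon carries an H, so it is an aldehyde, not a ketone.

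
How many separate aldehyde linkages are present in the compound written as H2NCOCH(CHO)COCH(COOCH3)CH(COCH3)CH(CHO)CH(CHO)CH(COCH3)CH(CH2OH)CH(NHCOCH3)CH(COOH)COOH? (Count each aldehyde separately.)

Taking each segment in turn:
  H2NCO: –C(=O)NH2: carbonyl C bonded to C and to N → amide (the N is not a separate amine).
  CH(CHO): pendant –CHO: carbonyl C bonded to C and H → aldehyde.
  CO: –C(=O)– with carbon on both sides → ketone.
  CH(COOCH3): pendant –COOCH3: carbonyl C bonded to C and –OCH3 → ester.
  CH(COCH3): pendant –COCH3: carbonyl C bonded to two carbons → ketone.
  CH(CHO): pendant –CHO: carbonyl C bonded to C and H → aldehyde.
  CH(CHO): pendant –CHO: carbonyl C bonded to C and H → aldehyde.
  CH(COCH3): pendant –COCH3: carbonyl C bonded to two carbons → ketone.
  CH(CH2OH): pendant –CH2OH on an sp³ backbone C → alcohol.
  CH(NHCOCH3): pendant –NHC(=O)CH3: N bonded to a carbonyl → amide (not amine).
  CH(COOH): pendant –COOH: carbonyl C bonded to C and –OH → carboxylic acid.
  COOH: –COOH: carbonyl C bonded to –OH and C → carboxylic acid (the –OH is not a separate alcohol).
Aldehyde appears at: CH(CHO), CH(CHO), CH(CHO) → 3.

3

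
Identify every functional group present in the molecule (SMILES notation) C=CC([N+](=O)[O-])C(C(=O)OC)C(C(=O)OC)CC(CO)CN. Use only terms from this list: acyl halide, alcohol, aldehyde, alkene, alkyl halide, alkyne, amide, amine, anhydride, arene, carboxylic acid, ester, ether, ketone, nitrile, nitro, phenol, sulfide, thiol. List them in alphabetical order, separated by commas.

C=C double bond → alkene.
–NO2 on an sp³ carbon → nitro (the N=O is not a carbonyl).
pendant –COOCH3: carbonyl C bonded to C and –OCH3 → ester.
pendant –COOCH3: carbonyl C bonded to C and –OCH3 → ester.
pendant –CH2OH on an sp³ backbone C → alcohol.
–NH2 on an sp³ carbon with no adjacent C=O → amine.

alcohol, alkene, amine, ester, nitro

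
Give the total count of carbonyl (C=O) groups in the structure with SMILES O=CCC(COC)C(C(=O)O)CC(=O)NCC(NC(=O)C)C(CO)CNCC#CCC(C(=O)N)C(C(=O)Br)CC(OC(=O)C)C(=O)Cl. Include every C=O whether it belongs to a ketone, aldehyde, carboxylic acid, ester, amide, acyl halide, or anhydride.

OHC: aldehyde, 1 C=O (running total 1).
CH(COOH): carboxylic acid, 1 C=O (running total 2).
CH2CONHCH2: amide, 1 C=O (running total 3).
CH(NHCOCH3): amide, 1 C=O (running total 4).
CH(CONH2): amide, 1 C=O (running total 5).
CH(COBr): acyl halide, 1 C=O (running total 6).
CH(OCOCH3): ester, 1 C=O (running total 7).
COCl: acyl halide, 1 C=O (running total 8).

8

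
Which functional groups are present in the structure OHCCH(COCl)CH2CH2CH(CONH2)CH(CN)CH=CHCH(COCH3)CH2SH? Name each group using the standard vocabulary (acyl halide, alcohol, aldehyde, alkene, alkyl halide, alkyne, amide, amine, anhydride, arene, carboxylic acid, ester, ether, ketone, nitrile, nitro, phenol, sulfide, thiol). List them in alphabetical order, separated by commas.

Taking each segment in turn:
  OHC: terminal –CHO: carbonyl C bonded to H and C → aldehyde.
  CH(COCl): pendant –C(=O)X: carbonyl C bonded to C and halogen → acyl halide.
  CH(CONH2): pendant –CONH2: carbonyl C bonded to C and N → amide.
  CH(CN): pendant –C≡N: nitrile.
  CH=CH: C=C double bond → alkene.
  CH(COCH3): pendant –COCH3: carbonyl C bonded to two carbons → ketone.
  CH2SH: –SH on an sp³ carbon → thiol.

acyl halide, aldehyde, alkene, amide, ketone, nitrile, thiol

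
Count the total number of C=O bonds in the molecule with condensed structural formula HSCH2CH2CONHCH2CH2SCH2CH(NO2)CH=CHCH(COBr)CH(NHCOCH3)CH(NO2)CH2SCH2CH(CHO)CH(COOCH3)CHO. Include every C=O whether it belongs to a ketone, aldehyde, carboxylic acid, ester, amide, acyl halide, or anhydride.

CH2CONHCH2: amide, 1 C=O (running total 1).
CH(COBr): acyl halide, 1 C=O (running total 2).
CH(NHCOCH3): amide, 1 C=O (running total 3).
CH(CHO): aldehyde, 1 C=O (running total 4).
CH(COOCH3): ester, 1 C=O (running total 5).
CHO: aldehyde, 1 C=O (running total 6).

6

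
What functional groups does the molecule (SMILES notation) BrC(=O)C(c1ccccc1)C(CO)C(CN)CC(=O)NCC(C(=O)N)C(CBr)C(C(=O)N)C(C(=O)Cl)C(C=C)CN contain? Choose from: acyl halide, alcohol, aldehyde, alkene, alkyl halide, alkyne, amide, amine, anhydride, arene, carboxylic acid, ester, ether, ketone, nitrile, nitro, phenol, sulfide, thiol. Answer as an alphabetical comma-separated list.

acyl halide, alcohol, alkene, alkyl halide, amide, amine, arene

Working along the chain:
  BrCO: –C(=O)Br: carbonyl C bonded to C and to a halogen → acyl halide (not alkyl halide).
  CH(C6H5): pendant –C6H5: benzene ring → arene.
  CH(CH2OH): pendant –CH2OH on an sp³ backbone C → alcohol.
  CH(CH2NH2): pendant –CH2NH2: N on sp³ C, no adjacent C=O → amine.
  CH2CONHCH2: –C(=O)–N– linkage → amide (the N is not an amine).
  CH(CONH2): pendant –CONH2: carbonyl C bonded to C and N → amide.
  CH(CH2Br): pendant –CH2X: halogen on sp³ carbon → alkyl halide.
  CH(CONH2): pendant –CONH2: carbonyl C bonded to C and N → amide.
  CH(COCl): pendant –C(=O)X: carbonyl C bonded to C and halogen → acyl halide.
  CH(CH=CH2): pendant –CH=CH2: C=C double bond → alkene.
  CH2NH2: –NH2 on an sp³ carbon with no adjacent C=O → amine.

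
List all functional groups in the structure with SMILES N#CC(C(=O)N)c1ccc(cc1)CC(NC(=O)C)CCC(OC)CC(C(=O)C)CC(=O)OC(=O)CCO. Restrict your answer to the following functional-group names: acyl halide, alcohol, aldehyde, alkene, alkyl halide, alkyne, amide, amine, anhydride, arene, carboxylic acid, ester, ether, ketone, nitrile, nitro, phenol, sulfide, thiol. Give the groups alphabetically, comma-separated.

N≡C–: carbon triple-bonded to nitrogen → nitrile.
pendant –CONH2: carbonyl C bonded to C and N → amide.
para-disubstituted benzene ring → arene.
pendant –NHC(=O)CH3: N bonded to a carbonyl → amide (not amine).
pendant –OCH3: C–O–C with sp³ C, no adjacent C=O → ether.
pendant –COCH3: carbonyl C bonded to two carbons → ketone.
two acyl groups sharing one oxygen, –C(=O)–O–C(=O)– → anhydride.
–OH on an sp³ carbon → alcohol.

alcohol, amide, anhydride, arene, ether, ketone, nitrile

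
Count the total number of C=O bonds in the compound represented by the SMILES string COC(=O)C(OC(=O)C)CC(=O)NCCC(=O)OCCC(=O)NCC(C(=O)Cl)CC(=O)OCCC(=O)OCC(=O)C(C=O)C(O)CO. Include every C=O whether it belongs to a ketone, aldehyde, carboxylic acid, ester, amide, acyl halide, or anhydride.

CH3OOC: ester, 1 C=O (running total 1).
CH(OCOCH3): ester, 1 C=O (running total 2).
CH2CONHCH2: amide, 1 C=O (running total 3).
CH2COOCH2: ester, 1 C=O (running total 4).
CH2CONHCH2: amide, 1 C=O (running total 5).
CH(COCl): acyl halide, 1 C=O (running total 6).
CH2COOCH2: ester, 1 C=O (running total 7).
CH2COOCH2: ester, 1 C=O (running total 8).
CO: ketone, 1 C=O (running total 9).
CH(CHO): aldehyde, 1 C=O (running total 10).

10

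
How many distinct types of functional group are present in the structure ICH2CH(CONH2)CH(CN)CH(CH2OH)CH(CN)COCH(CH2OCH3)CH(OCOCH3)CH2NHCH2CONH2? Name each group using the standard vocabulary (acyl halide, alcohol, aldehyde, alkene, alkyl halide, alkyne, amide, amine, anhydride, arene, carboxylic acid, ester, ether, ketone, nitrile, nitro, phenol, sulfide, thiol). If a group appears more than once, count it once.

8

Taking each segment in turn:
  ICH2: halogen on an sp³ carbon → alkyl halide.
  CH(CONH2): pendant –CONH2: carbonyl C bonded to C and N → amide.
  CH(CN): pendant –C≡N: nitrile.
  CH(CH2OH): pendant –CH2OH on an sp³ backbone C → alcohol.
  CH(CN): pendant –C≡N: nitrile.
  CO: –C(=O)– with carbon on both sides → ketone.
  CH(CH2OCH3): pendant –CH2OCH3: C–O–C linkage → ether.
  CH(OCOCH3): pendant –OC(=O)CH3: an acyloxy group → ester.
  CH2NHCH2: C–N–C with sp³ carbons and no adjacent C=O → amine (secondary).
  CONH2: –C(=O)NH2: carbonyl C bonded to C and to N → amide (the N is not a separate amine).
Distinct types present: alcohol, alkyl halide, amide, amine, ester, ether, ketone, nitrile.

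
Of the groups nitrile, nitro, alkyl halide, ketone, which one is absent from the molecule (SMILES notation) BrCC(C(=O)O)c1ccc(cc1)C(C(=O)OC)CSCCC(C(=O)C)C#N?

ketone: present (CH(COCH3) — pendant –COCH3: carbonyl C bonded to two carbons → ketone).
nitrile: present (CN — –C≡N: carbon triple-bonded to nitrogen → nitrile).
alkyl halide: present (BrCH2 — halogen on an sp³ carbon → alkyl halide).
nitro: no segment matches this pattern.

nitro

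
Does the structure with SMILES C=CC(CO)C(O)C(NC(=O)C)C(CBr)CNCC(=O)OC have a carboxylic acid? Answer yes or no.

no

C=C double bond → alkene.
pendant –CH2OH on an sp³ backbone C → alcohol.
–OH on an sp³ carbon → alcohol (secondary).
pendant –NHC(=O)CH3: N bonded to a carbonyl → amide (not amine).
pendant –CH2X: halogen on sp³ carbon → alkyl halide.
C–N–C with sp³ carbons and no adjacent C=O → amine (secondary).
–C(=O)OCH3: carbonyl C bonded to C and to –OCH3 → ester (not ketone + ether).
In COOCH3, the acyl oxygen is bonded to carbon (–O–C), not to H, so this is an ester. In CH(NHCOCH3), the carbonyl is bonded to nitrogen, not to –OH; that is an amide.
The groups actually present are: alcohol, alkene, alkyl halide, amide, amine, ester.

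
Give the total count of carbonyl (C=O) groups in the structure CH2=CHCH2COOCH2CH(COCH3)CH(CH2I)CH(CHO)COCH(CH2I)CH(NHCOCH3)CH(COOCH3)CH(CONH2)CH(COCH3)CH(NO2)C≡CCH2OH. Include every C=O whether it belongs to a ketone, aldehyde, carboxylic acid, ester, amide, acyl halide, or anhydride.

CH2COOCH2: ester, 1 C=O (running total 1).
CH(COCH3): ketone, 1 C=O (running total 2).
CH(CHO): aldehyde, 1 C=O (running total 3).
CO: ketone, 1 C=O (running total 4).
CH(NHCOCH3): amide, 1 C=O (running total 5).
CH(COOCH3): ester, 1 C=O (running total 6).
CH(CONH2): amide, 1 C=O (running total 7).
CH(COCH3): ketone, 1 C=O (running total 8).

8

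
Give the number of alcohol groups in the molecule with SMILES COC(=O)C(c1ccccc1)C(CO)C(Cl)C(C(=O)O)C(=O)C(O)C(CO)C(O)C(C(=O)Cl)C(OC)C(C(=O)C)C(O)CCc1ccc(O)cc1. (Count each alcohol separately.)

Taking each segment in turn:
  CH3OOC: CH3O–C(=O)–: carbonyl C bonded to C and to –OCH3 → ester (not ketone + ether).
  CH(C6H5): pendant –C6H5: benzene ring → arene.
  CH(CH2OH): pendant –CH2OH on an sp³ backbone C → alcohol.
  CH(Cl): halogen on an sp³ carbon → alkyl halide.
  CH(COOH): pendant –COOH: carbonyl C bonded to C and –OH → carboxylic acid.
  CO: –C(=O)– with carbon on both sides → ketone.
  CH(OH): –OH on an sp³ carbon → alcohol (secondary).
  CH(CH2OH): pendant –CH2OH on an sp³ backbone C → alcohol.
  CH(OH): –OH on an sp³ carbon → alcohol (secondary).
  CH(COCl): pendant –C(=O)X: carbonyl C bonded to C and halogen → acyl halide.
  CH(OCH3): pendant –OCH3: C–O–C with sp³ C, no adjacent C=O → ether.
  CH(COCH3): pendant –COCH3: carbonyl C bonded to two carbons → ketone.
  CH(OH): –OH on an sp³ carbon → alcohol (secondary).
  C6H4OH: –OH attached directly to an aromatic ring → phenol (not alcohol); the ring itself is an arene.
Alcohol appears at: CH(CH2OH), CH(OH), CH(CH2OH), CH(OH), CH(OH) → 5.

5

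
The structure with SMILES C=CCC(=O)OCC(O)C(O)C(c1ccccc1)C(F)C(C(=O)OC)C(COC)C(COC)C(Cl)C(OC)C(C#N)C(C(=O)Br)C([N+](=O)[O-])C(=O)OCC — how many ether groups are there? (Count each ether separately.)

Working along the chain:
  CH2=CH: C=C double bond → alkene.
  CH2COOCH2: –C(=O)–O–C with C on the carbonyl side → ester.
  CH(OH): –OH on an sp³ carbon → alcohol (secondary).
  CH(OH): –OH on an sp³ carbon → alcohol (secondary).
  CH(C6H5): pendant –C6H5: benzene ring → arene.
  CH(F): halogen on an sp³ carbon → alkyl halide.
  CH(COOCH3): pendant –COOCH3: carbonyl C bonded to C and –OCH3 → ester.
  CH(CH2OCH3): pendant –CH2OCH3: C–O–C linkage → ether.
  CH(CH2OCH3): pendant –CH2OCH3: C–O–C linkage → ether.
  CH(Cl): halogen on an sp³ carbon → alkyl halide.
  CH(OCH3): pendant –OCH3: C–O–C with sp³ C, no adjacent C=O → ether.
  CH(CN): pendant –C≡N: nitrile.
  CH(COBr): pendant –C(=O)X: carbonyl C bonded to C and halogen → acyl halide.
  CH(NO2): –NO2 on an sp³ carbon → nitro (the N=O is not a carbonyl).
  COOCH2CH3: –C(=O)OCH2CH3: carbonyl C bonded to C and to –OEt → ester.
Ether appears at: CH(CH2OCH3), CH(CH2OCH3), CH(OCH3) → 3.

3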